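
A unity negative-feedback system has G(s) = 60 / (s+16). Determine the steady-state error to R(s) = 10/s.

The open loop has no poles at the origin → type 0 system.
K_p = lim_{s→0} G(s) = 60 / (16) = 3.75.
e_ss = 10/(1 + K_p) = 10/4.75 = 40/19.

40/19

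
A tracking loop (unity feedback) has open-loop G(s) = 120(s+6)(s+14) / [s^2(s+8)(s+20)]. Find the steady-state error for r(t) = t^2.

2/63

System type = 2 (two poles at s=0).
K_a = lim_{s→0} s^2·G(s) = 120·6·14 / (8·20) = 63.
r(t) = t^2 gives R(s) = 2/s^3.
e_ss = 2/K_a = 2/63.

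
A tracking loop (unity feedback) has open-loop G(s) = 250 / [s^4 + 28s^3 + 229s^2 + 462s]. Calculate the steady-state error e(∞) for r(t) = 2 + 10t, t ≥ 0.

Lowest-order denominator term is 462s, so the open loop has 1 pole at the origin → type 1 system. By superposition:
  • 2: tracked with zero error.
  • 10t: e_ss = 10/K_v with K_v=125/231 → 18.48.
Total e_ss = 18.48.

18.48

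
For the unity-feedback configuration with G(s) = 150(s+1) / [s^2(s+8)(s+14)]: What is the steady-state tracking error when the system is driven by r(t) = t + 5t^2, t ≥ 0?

112/15

G(s) has two factors of s in the denominator, so the system is type 2. Treating each term separately:
  • t: tracked with zero error.
  • 5t^2: e_ss = 10/K_a with K_a=75/56 → 112/15.
Total e_ss = 112/15.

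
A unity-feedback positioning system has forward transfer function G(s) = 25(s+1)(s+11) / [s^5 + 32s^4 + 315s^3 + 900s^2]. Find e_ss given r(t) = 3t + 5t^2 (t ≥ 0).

360/11

Lowest-order denominator term is 900s^2, so the open loop has 2 poles at the origin → type 2 system. Treating each term separately:
  • 3t: tracked with zero error.
  • 5t^2: e_ss = 10/K_a with K_a=11/36 → 360/11.
Total e_ss = 360/11.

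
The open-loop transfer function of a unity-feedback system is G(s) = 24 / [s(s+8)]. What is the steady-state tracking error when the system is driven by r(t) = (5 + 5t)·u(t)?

The open loop has one pole at the origin → type 1 system. By superposition:
  • 5: tracked with zero error.
  • 5t: e_ss = 5/K_v with K_v=3 → 5/3.
Total e_ss = 5/3.

5/3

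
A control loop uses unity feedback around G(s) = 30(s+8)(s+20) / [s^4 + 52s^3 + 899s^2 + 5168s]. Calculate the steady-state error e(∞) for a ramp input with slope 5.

Factoring s from the denominator leaves a polynomial with constant term 5168, so the system is type 1.
K_v = lim_{s→0} s·G(s) = 30·8·20 / 5168 = 300/323.
e_ss = 5/K_v = 5/(300/323) = 323/60.

323/60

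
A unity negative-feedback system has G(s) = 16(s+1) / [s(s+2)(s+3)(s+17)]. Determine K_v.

8/51

One free integrator in G(s): this is a type 1 system.
K_v = lim_{s→0} s·G(s) = 16·1 / (2·3·17) = 8/51.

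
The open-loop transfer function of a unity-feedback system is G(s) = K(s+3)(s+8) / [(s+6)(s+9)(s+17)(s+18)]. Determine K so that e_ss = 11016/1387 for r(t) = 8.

5

G(s) has no factors of s in the denominator, so the system is type 0.
K_p = lim_{s→0} G(s) = K·3·8 / (6·9·17·18) = (2/1377)·K.
e_ss = 8/(1 + K_p) = 11016/1387 ⇒ 1 + (2/1377)·K = 1387/1377 ⇒ K = 5.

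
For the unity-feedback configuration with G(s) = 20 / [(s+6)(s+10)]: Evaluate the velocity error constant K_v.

0

No free integrators in G(s): this is a type 0 system.
K_v = lim_{s→0} s·G(s) = 0 (the extra factor of s kills the finite limit).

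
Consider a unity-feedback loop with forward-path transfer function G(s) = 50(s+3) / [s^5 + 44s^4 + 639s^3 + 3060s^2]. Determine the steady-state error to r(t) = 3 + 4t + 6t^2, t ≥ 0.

Lowest-order denominator term is 3060s^2, so the open loop has 2 poles at the origin → type 2 system. By superposition:
  • 3: tracked with zero error.
  • 4t: tracked with zero error.
  • 6t^2: e_ss = 12/K_a with K_a=5/102 → 244.8.
Total e_ss = 244.8.

244.8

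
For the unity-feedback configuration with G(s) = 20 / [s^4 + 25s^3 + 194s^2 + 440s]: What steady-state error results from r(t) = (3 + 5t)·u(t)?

Lowest-order denominator term is 440s, so the open loop has 1 pole at the origin → type 1 system. Treating each term separately:
  • 3: tracked with zero error.
  • 5t: e_ss = 5/K_v with K_v=1/22 → 110.
Total e_ss = 110.

110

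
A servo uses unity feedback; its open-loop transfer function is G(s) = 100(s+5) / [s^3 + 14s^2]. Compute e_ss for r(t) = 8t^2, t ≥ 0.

Lowest-order denominator term is 14s^2, so the open loop has 2 poles at the origin → type 2 system.
K_a = lim_{s→0} s^2·G(s) = 100·5 / 14 = 250/7.
r(t) = 8t^2 gives R(s) = 16/s^3.
e_ss = 16/K_a = 16/(250/7) = 0.448.

0.448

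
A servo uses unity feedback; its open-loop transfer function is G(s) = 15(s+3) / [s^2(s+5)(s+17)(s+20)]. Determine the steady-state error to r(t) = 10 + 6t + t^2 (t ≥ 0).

680/9

Two free integrators in G(s): this is a type 2 system. Taking each input component in turn:
  • 10: tracked with zero error.
  • 6t: tracked with zero error.
  • t^2: e_ss = 2/K_a with K_a=9/340 → 680/9.
Total e_ss = 680/9.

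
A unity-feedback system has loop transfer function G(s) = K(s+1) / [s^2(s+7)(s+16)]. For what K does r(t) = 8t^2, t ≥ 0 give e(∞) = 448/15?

G(s) has two factors of s in the denominator, so the system is type 2.
K_a = lim_{s→0} s^2·G(s) = K·1 / (7·16) = (1/112)·K.
e_ss = 16/K_a = 448/15 ⇒ K_a = 15/28 ⇒ K = (15/28)/(1/112) = 60.

60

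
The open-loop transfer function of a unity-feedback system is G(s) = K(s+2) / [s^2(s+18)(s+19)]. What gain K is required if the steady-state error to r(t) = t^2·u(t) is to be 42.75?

8

System type = 2 (two poles at s=0).
K_a = lim_{s→0} s^2·G(s) = K·2 / (18·19) = (1/171)·K.
e_ss = 2/K_a = 42.75 ⇒ K_a = 8/171 ⇒ K = (8/171)/(1/171) = 8.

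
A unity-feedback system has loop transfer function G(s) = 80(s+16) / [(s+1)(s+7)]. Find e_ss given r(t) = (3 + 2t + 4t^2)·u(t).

The open loop has no poles at the origin → type 0 system. Taking each input component in turn:
  • 3: e_ss = 3/(1+K_p) with K_p=1280/7 → 7/429.
  • 2t: a type-0 system cannot track it, e_ss → ∞.
  • 4t^2: a type-0 system cannot track it, e_ss → ∞.
The unbounded component dominates.

infinity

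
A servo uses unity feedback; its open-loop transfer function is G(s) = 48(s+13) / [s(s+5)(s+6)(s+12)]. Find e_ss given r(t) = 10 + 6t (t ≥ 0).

45/13

The open loop has one pole at the origin → type 1 system. Taking each input component in turn:
  • 10: tracked with zero error.
  • 6t: e_ss = 6/K_v with K_v=26/15 → 45/13.
Total e_ss = 45/13.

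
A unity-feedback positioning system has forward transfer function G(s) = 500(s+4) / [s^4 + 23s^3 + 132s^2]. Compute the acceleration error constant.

Factoring s^2 from the denominator leaves a polynomial with constant term 132, so the system is type 2.
K_a = lim_{s→0} s^2·G(s) = 500·4 / 132 = 500/33.

500/33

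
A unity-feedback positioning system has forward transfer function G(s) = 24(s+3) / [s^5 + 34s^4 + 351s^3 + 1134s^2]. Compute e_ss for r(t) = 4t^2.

The denominator has no term below 1134s^2 — 2 poles at s=0, type 2.
K_a = lim_{s→0} s^2·G(s) = 24·3 / 1134 = 4/63.
r(t) = 4t^2 gives R(s) = 8/s^3.
e_ss = 8/K_a = 8/(4/63) = 126.

126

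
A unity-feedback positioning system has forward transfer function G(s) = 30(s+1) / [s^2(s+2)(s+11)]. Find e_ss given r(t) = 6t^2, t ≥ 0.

Two free integrators in G(s): this is a type 2 system.
K_a = lim_{s→0} s^2·G(s) = 30·1 / (2·11) = 15/11.
r(t) = 6t^2 gives R(s) = 12/s^3.
e_ss = 12/K_a = 12/(15/11) = 8.8.

8.8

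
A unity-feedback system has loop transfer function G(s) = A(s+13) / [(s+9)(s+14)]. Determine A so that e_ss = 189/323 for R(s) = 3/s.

40

System type = 0 (no poles at s=0).
K_p = lim_{s→0} G(s) = A·13 / (9·14) = (13/126)·A.
e_ss = 3/(1 + K_p) = 189/323 ⇒ 1 + (13/126)·A = 323/63 ⇒ A = 40.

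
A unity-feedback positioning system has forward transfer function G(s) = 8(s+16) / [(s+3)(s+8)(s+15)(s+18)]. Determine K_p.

8/405

G(s) has no factors of s in the denominator, so the system is type 0.
K_p = lim_{s→0} G(s) = 8·16 / (3·8·15·18) = 8/405.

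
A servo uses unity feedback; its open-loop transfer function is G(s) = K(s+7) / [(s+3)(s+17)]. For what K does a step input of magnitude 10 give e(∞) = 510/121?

10

The open loop has no poles at the origin → type 0 system.
K_p = lim_{s→0} G(s) = K·7 / (3·17) = (7/51)·K.
e_ss = 10/(1 + K_p) = 510/121 ⇒ 1 + (7/51)·K = 121/51 ⇒ K = 10.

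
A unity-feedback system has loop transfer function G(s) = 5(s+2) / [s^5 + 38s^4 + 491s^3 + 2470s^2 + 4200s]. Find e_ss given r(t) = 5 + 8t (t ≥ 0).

3360

Factoring s from the denominator leaves a polynomial with constant term 4200, so the system is type 1. By superposition:
  • 5: tracked with zero error.
  • 8t: e_ss = 8/K_v with K_v=1/420 → 3360.
Total e_ss = 3360.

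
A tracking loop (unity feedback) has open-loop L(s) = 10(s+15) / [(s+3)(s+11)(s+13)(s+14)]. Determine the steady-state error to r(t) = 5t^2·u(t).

System type = 0 (no poles at s=0).
For a type-0 system K_a = 0, so e_ss to a parabolic input is unbounded.

infinity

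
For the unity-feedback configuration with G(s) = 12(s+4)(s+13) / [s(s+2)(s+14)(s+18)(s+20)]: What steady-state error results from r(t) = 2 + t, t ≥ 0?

210/13

The open loop has one pole at the origin → type 1 system. By superposition:
  • 2: tracked with zero error.
  • t: e_ss = 1/K_v with K_v=13/210 → 210/13.
Total e_ss = 210/13.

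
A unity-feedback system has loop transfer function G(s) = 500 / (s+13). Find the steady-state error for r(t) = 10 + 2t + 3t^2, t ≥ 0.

The open loop has no poles at the origin → type 0 system. Treating each term separately:
  • 10: e_ss = 10/(1+K_p) with K_p=500/13 → 130/513.
  • 2t: a type-0 system cannot track it, e_ss → ∞.
  • 3t^2: a type-0 system cannot track it, e_ss → ∞.
The unbounded component dominates.

infinity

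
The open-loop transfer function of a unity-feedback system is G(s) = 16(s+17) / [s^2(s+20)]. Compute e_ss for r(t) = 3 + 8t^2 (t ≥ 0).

20/17

The open loop has two poles at the origin → type 2 system. Treating each term separately:
  • 3: tracked with zero error.
  • 8t^2: e_ss = 16/K_a with K_a=13.6 → 20/17.
Total e_ss = 20/17.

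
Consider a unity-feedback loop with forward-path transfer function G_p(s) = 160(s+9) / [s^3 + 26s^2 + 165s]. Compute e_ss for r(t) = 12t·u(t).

The denominator has no term below 165s — 1 pole at s=0, type 1.
K_v = lim_{s→0} s·G_p(s) = 160·9 / 165 = 96/11.
e_ss = 12/K_v = 12/(96/11) = 1.375.

1.375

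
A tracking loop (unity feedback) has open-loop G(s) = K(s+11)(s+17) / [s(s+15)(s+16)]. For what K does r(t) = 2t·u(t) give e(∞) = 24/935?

100

The open loop has one pole at the origin → type 1 system.
K_v = lim_{s→0} s·G(s) = K·11·17 / (15·16) = (187/240)·K.
e_ss = 2/K_v = 24/935 ⇒ K_v = 935/12 ⇒ K = (935/12)/(187/240) = 100.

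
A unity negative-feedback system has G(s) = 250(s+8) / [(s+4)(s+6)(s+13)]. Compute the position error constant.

250/39

No free integrators in G(s): this is a type 0 system.
K_p = lim_{s→0} G(s) = 250·8 / (4·6·13) = 250/39.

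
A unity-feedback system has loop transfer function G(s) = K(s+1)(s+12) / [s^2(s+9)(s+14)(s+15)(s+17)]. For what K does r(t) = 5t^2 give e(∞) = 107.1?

250

G(s) has two factors of s in the denominator, so the system is type 2.
K_a = lim_{s→0} s^2·G(s) = K·1·12 / (9·14·15·17) = (2/5355)·K.
e_ss = 10/K_a = 107.1 ⇒ K_a = 100/1071 ⇒ K = (100/1071)/(2/5355) = 250.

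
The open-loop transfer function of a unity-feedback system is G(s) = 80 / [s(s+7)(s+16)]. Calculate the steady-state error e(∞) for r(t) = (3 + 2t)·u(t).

System type = 1 (one pole at s=0). By superposition:
  • 3: tracked with zero error.
  • 2t: e_ss = 2/K_v with K_v=5/7 → 2.8.
Total e_ss = 2.8.

2.8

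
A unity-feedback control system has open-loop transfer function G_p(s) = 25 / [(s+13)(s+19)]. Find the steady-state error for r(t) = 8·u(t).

247/34

G_p(s) has no factors of s in the denominator, so the system is type 0.
K_p = lim_{s→0} G_p(s) = 25 / (13·19) = 25/247.
e_ss = 8/(1 + K_p) = 8/(272/247) = 247/34.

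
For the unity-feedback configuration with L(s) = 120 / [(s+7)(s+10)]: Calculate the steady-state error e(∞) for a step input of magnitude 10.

70/19

L(s) has no factors of s in the denominator, so the system is type 0.
K_p = lim_{s→0} L(s) = 120 / (7·10) = 12/7.
e_ss = 10/(1 + K_p) = 10/(19/7) = 70/19.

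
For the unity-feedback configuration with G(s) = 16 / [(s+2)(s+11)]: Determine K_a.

0

System type = 0 (no poles at s=0).
K_a = lim_{s→0} s^2·G(s) = 0 (the extra factor of s kills the finite limit).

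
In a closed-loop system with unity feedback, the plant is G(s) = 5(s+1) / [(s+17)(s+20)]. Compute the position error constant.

System type = 0 (no poles at s=0).
K_p = lim_{s→0} G(s) = 5·1 / (17·20) = 1/68.

1/68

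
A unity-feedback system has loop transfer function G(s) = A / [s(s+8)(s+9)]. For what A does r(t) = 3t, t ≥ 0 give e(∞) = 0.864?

One free integrator in G(s): this is a type 1 system.
K_v = lim_{s→0} s·G(s) = A / (8·9) = (1/72)·A.
e_ss = 3/K_v = 0.864 ⇒ K_v = 125/36 ⇒ A = (125/36)/(1/72) = 250.

250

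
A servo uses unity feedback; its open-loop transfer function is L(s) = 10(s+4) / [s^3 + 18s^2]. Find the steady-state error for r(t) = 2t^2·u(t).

1.8

The denominator has no term below 18s^2 — 2 poles at s=0, type 2.
K_a = lim_{s→0} s^2·L(s) = 10·4 / 18 = 20/9.
r(t) = 2t^2 gives R(s) = 4/s^3.
e_ss = 4/K_a = 4/(20/9) = 1.8.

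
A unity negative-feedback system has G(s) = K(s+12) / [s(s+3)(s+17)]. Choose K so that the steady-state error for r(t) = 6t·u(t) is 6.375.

4

G(s) has one factor of s in the denominator, so the system is type 1.
K_v = lim_{s→0} s·G(s) = K·12 / (3·17) = (4/17)·K.
e_ss = 6/K_v = 6.375 ⇒ K_v = 16/17 ⇒ K = (16/17)/(4/17) = 4.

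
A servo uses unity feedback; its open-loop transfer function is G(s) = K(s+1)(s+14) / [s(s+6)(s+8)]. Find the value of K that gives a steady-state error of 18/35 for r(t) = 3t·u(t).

20

The open loop has one pole at the origin → type 1 system.
K_v = lim_{s→0} s·G(s) = K·1·14 / (6·8) = (7/24)·K.
e_ss = 3/K_v = 18/35 ⇒ K_v = 35/6 ⇒ K = (35/6)/(7/24) = 20.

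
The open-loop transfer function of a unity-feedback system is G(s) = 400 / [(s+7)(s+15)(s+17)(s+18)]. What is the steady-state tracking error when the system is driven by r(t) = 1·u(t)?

System type = 0 (no poles at s=0).
K_p = lim_{s→0} G(s) = 400 / (7·15·17·18) = 40/3213.
e_ss = 1/(1 + K_p) = 1/(3253/3213) = 3213/3253.

3213/3253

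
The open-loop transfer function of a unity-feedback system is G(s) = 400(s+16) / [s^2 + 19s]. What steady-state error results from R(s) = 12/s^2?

57/1600

The denominator has no term below 19s — 1 pole at s=0, type 1.
K_v = lim_{s→0} s·G(s) = 400·16 / 19 = 6400/19.
e_ss = 12/K_v = 12/(6400/19) = 57/1600.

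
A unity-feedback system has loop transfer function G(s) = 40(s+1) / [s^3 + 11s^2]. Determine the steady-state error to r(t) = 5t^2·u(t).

The denominator has no term below 11s^2 — 2 poles at s=0, type 2.
K_a = lim_{s→0} s^2·G(s) = 40·1 / 11 = 40/11.
r(t) = 5t^2 gives R(s) = 10/s^3.
e_ss = 10/K_a = 10/(40/11) = 2.75.

2.75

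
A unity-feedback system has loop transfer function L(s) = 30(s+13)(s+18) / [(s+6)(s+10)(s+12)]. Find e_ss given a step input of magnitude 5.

20/43

The open loop has no poles at the origin → type 0 system.
K_p = lim_{s→0} L(s) = 30·13·18 / (6·10·12) = 9.75.
e_ss = 5/(1 + K_p) = 5/10.75 = 20/43.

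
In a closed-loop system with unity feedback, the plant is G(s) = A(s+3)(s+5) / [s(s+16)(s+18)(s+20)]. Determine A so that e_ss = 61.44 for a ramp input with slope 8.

50

The open loop has one pole at the origin → type 1 system.
K_v = lim_{s→0} s·G(s) = A·3·5 / (16·18·20) = (1/384)·A.
e_ss = 8/K_v = 61.44 ⇒ K_v = 25/192 ⇒ A = (25/192)/(1/384) = 50.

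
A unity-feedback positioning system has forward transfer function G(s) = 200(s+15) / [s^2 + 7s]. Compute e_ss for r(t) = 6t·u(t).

Factoring s from the denominator leaves a polynomial with constant term 7, so the system is type 1.
K_v = lim_{s→0} s·G(s) = 200·15 / 7 = 3000/7.
e_ss = 6/K_v = 6/(3000/7) = 0.014.

0.014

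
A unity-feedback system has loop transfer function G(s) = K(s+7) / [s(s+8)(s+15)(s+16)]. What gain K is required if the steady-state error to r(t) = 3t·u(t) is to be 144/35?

200

The open loop has one pole at the origin → type 1 system.
K_v = lim_{s→0} s·G(s) = K·7 / (8·15·16) = (7/1920)·K.
e_ss = 3/K_v = 144/35 ⇒ K_v = 35/48 ⇒ K = (35/48)/(7/1920) = 200.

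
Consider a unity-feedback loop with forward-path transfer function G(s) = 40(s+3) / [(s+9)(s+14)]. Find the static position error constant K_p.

20/21

G(s) has no factors of s in the denominator, so the system is type 0.
K_p = lim_{s→0} G(s) = 40·3 / (9·14) = 20/21.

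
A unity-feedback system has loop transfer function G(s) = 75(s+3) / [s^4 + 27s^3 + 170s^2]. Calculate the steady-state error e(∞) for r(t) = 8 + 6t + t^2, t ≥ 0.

68/45

Factoring s^2 from the denominator leaves a polynomial with constant term 170, so the system is type 2. Taking each input component in turn:
  • 8: tracked with zero error.
  • 6t: tracked with zero error.
  • t^2: e_ss = 2/K_a with K_a=45/34 → 68/45.
Total e_ss = 68/45.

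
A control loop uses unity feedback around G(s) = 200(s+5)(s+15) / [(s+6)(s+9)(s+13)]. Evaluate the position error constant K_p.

2500/117

G(s) has no factors of s in the denominator, so the system is type 0.
K_p = lim_{s→0} G(s) = 200·5·15 / (6·9·13) = 2500/117.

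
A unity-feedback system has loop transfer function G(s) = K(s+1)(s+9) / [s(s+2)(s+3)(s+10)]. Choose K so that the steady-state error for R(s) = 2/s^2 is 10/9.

System type = 1 (one pole at s=0).
K_v = lim_{s→0} s·G(s) = K·1·9 / (2·3·10) = 0.15·K.
e_ss = 2/K_v = 10/9 ⇒ K_v = 1.8 ⇒ K = 1.8/0.15 = 12.

12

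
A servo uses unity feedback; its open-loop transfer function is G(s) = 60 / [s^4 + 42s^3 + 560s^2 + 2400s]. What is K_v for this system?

Factoring s from the denominator leaves a polynomial with constant term 2400, so the system is type 1.
K_v = lim_{s→0} s·G(s) = 60 / 2400 = 0.025.

0.025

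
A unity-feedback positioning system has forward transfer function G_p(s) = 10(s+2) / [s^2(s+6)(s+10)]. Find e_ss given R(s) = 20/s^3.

60

System type = 2 (two poles at s=0).
K_a = lim_{s→0} s^2·G_p(s) = 10·2 / (6·10) = 1/3.
r(t) = 10t^2 gives R(s) = 20/s^3.
e_ss = 20/K_a = 20/(1/3) = 60.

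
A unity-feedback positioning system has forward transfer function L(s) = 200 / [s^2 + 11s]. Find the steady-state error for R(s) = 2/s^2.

0.11

Lowest-order denominator term is 11s, so the open loop has 1 pole at the origin → type 1 system.
K_v = lim_{s→0} s·L(s) = 200 / 11 = 200/11.
e_ss = 2/K_v = 2/(200/11) = 0.11.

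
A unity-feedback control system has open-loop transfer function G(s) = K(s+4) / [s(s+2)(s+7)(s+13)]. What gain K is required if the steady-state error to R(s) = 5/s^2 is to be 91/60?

150

G(s) has one factor of s in the denominator, so the system is type 1.
K_v = lim_{s→0} s·G(s) = K·4 / (2·7·13) = (2/91)·K.
e_ss = 5/K_v = 91/60 ⇒ K_v = 300/91 ⇒ K = (300/91)/(2/91) = 150.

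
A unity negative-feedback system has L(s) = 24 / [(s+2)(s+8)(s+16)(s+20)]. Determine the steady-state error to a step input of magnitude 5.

3200/643

L(s) has no factors of s in the denominator, so the system is type 0.
K_p = lim_{s→0} L(s) = 24 / (2·8·16·20) = 3/640.
e_ss = 5/(1 + K_p) = 5/(643/640) = 3200/643.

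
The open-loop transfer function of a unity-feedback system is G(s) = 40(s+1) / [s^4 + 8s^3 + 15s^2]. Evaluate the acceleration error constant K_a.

8/3

Factoring s^2 from the denominator leaves a polynomial with constant term 15, so the system is type 2.
K_a = lim_{s→0} s^2·G(s) = 40·1 / 15 = 8/3.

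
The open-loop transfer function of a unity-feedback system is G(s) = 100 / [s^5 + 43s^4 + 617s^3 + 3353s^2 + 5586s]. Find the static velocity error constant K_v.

50/2793

Factoring s from the denominator leaves a polynomial with constant term 5586, so the system is type 1.
K_v = lim_{s→0} s·G(s) = 100 / 5586 = 50/2793.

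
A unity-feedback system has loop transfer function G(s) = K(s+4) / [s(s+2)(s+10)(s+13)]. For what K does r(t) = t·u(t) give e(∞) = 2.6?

25

The open loop has one pole at the origin → type 1 system.
K_v = lim_{s→0} s·G(s) = K·4 / (2·10·13) = (1/65)·K.
e_ss = 1/K_v = 2.6 ⇒ K_v = 5/13 ⇒ K = (5/13)/(1/65) = 25.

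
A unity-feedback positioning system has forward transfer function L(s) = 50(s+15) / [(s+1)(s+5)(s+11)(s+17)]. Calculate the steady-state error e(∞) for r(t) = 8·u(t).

1496/337

System type = 0 (no poles at s=0).
K_p = lim_{s→0} L(s) = 50·15 / (1·5·11·17) = 150/187.
e_ss = 8/(1 + K_p) = 8/(337/187) = 1496/337.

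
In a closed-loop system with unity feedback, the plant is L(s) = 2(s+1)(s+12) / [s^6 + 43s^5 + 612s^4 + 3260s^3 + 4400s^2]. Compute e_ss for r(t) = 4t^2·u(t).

4400/3

The denominator has no term below 4400s^2 — 2 poles at s=0, type 2.
K_a = lim_{s→0} s^2·L(s) = 2·1·12 / 4400 = 3/550.
r(t) = 4t^2 gives R(s) = 8/s^3.
e_ss = 8/K_a = 8/(3/550) = 4400/3.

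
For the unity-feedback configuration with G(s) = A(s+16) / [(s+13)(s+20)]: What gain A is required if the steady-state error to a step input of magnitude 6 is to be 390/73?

2

The open loop has no poles at the origin → type 0 system.
K_p = lim_{s→0} G(s) = A·16 / (13·20) = (4/65)·A.
e_ss = 6/(1 + K_p) = 390/73 ⇒ 1 + (4/65)·A = 73/65 ⇒ A = 2.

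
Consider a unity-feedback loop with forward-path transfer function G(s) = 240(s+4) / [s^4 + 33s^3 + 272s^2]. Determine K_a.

Lowest-order denominator term is 272s^2, so the open loop has 2 poles at the origin → type 2 system.
K_a = lim_{s→0} s^2·G(s) = 240·4 / 272 = 60/17.

60/17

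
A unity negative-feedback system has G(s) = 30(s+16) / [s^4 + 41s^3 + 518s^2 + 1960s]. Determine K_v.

12/49

Factoring s from the denominator leaves a polynomial with constant term 1960, so the system is type 1.
K_v = lim_{s→0} s·G(s) = 30·16 / 1960 = 12/49.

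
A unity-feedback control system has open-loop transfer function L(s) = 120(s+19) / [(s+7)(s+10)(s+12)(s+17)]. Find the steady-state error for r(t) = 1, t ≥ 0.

System type = 0 (no poles at s=0).
K_p = lim_{s→0} L(s) = 120·19 / (7·10·12·17) = 19/119.
e_ss = 1/(1 + K_p) = 1/(138/119) = 119/138.

119/138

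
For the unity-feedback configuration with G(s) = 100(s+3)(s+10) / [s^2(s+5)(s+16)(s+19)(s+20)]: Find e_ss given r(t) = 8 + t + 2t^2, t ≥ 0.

608/15

System type = 2 (two poles at s=0). Taking each input component in turn:
  • 8: tracked with zero error.
  • t: tracked with zero error.
  • 2t^2: e_ss = 4/K_a with K_a=15/152 → 608/15.
Total e_ss = 608/15.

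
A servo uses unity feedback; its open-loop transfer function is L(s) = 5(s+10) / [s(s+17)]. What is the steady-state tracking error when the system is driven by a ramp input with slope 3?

1.02

L(s) has one factor of s in the denominator, so the system is type 1.
K_v = lim_{s→0} s·L(s) = 5·10 / (17) = 50/17.
e_ss = 3/K_v = 3/(50/17) = 1.02.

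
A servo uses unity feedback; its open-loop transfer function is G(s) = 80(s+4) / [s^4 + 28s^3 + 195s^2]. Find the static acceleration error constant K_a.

64/39

The denominator has no term below 195s^2 — 2 poles at s=0, type 2.
K_a = lim_{s→0} s^2·G(s) = 80·4 / 195 = 64/39.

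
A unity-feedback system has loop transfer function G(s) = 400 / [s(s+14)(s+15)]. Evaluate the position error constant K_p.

infinity

K_p = lim_{s→0} G(s); with 1 pole at the origin the limit diverges, so K_p = ∞.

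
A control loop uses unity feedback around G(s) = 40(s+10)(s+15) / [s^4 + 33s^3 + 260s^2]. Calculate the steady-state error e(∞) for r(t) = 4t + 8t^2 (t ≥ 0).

The denominator has no term below 260s^2 — 2 poles at s=0, type 2. Treating each term separately:
  • 4t: tracked with zero error.
  • 8t^2: e_ss = 16/K_a with K_a=300/13 → 52/75.
Total e_ss = 52/75.

52/75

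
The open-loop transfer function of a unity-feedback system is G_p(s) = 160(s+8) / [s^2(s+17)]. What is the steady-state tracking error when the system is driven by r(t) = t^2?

System type = 2 (two poles at s=0).
K_a = lim_{s→0} s^2·G_p(s) = 160·8 / (17) = 1280/17.
r(t) = t^2 gives R(s) = 2/s^3.
e_ss = 2/K_a = 2/(1280/17) = 17/640.

17/640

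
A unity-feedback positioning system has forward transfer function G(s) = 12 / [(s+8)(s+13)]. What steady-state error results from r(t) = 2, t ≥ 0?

52/29

G(s) has no factors of s in the denominator, so the system is type 0.
K_p = lim_{s→0} G(s) = 12 / (8·13) = 3/26.
e_ss = 2/(1 + K_p) = 2/(29/26) = 52/29.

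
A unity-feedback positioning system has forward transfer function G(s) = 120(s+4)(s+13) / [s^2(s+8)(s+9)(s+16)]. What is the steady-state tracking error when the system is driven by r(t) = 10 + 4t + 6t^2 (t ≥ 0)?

144/65

The open loop has two poles at the origin → type 2 system. Taking each input component in turn:
  • 10: tracked with zero error.
  • 4t: tracked with zero error.
  • 6t^2: e_ss = 12/K_a with K_a=65/12 → 144/65.
Total e_ss = 144/65.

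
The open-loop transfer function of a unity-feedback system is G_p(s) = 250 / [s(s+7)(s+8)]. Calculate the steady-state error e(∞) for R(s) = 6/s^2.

The open loop has one pole at the origin → type 1 system.
K_v = lim_{s→0} s·G_p(s) = 250 / (7·8) = 125/28.
e_ss = 6/K_v = 6/(125/28) = 1.344.

1.344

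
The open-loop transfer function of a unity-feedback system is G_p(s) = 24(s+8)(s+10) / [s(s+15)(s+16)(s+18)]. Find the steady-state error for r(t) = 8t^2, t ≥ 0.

G_p(s) has one factor of s in the denominator, so the system is type 1.
K_a = lim_{s→0} s^2·G_p(s) = 0; the steady-state error to this parabolic input grows without bound.

infinity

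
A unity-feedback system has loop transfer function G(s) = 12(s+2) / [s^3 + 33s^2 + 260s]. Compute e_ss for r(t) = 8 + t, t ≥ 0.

65/6

The denominator has no term below 260s — 1 pole at s=0, type 1. By superposition:
  • 8: tracked with zero error.
  • t: e_ss = 1/K_v with K_v=6/65 → 65/6.
Total e_ss = 65/6.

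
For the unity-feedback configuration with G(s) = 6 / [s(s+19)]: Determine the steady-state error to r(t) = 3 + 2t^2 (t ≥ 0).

infinity

One free integrator in G(s): this is a type 1 system. Treating each term separately:
  • 3: tracked with zero error.
  • 2t^2: a type-1 system cannot track it, e_ss → ∞.
The unbounded component dominates.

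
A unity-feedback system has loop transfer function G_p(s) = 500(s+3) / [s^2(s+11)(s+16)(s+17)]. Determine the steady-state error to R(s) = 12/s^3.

Two free integrators in G_p(s): this is a type 2 system.
K_a = lim_{s→0} s^2·G_p(s) = 500·3 / (11·16·17) = 375/748.
r(t) = 6t^2 gives R(s) = 12/s^3.
e_ss = 12/K_a = 12/(375/748) = 23.936.

23.936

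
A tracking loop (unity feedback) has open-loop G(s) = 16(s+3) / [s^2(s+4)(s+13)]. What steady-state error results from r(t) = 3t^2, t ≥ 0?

G(s) has two factors of s in the denominator, so the system is type 2.
K_a = lim_{s→0} s^2·G(s) = 16·3 / (4·13) = 12/13.
r(t) = 3t^2 gives R(s) = 6/s^3.
e_ss = 6/K_a = 6/(12/13) = 6.5.

6.5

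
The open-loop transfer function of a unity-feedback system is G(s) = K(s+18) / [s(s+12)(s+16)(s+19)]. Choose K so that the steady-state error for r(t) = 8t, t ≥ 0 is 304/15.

The open loop has one pole at the origin → type 1 system.
K_v = lim_{s→0} s·G(s) = K·18 / (12·16·19) = (3/608)·K.
e_ss = 8/K_v = 304/15 ⇒ K_v = 15/38 ⇒ K = (15/38)/(3/608) = 80.

80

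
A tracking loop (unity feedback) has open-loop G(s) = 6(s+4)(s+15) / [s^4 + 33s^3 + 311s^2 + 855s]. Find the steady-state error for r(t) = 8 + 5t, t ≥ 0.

11.875

Factoring s from the denominator leaves a polynomial with constant term 855, so the system is type 1. By superposition:
  • 8: tracked with zero error.
  • 5t: e_ss = 5/K_v with K_v=8/19 → 11.875.
Total e_ss = 11.875.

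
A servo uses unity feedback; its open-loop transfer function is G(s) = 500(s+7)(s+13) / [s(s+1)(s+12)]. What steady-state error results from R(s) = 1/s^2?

3/11375

G(s) has one factor of s in the denominator, so the system is type 1.
K_v = lim_{s→0} s·G(s) = 500·7·13 / (1·12) = 11375/3.
e_ss = 1/K_v = 1/(11375/3) = 3/11375.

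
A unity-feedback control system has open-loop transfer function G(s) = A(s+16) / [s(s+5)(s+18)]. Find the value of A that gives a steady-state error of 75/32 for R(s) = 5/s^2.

G(s) has one factor of s in the denominator, so the system is type 1.
K_v = lim_{s→0} s·G(s) = A·16 / (5·18) = (8/45)·A.
e_ss = 5/K_v = 75/32 ⇒ K_v = 32/15 ⇒ A = (32/15)/(8/45) = 12.

12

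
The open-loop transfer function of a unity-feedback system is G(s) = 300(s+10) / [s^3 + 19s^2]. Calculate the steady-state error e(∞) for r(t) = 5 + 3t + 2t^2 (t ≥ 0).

19/750

Lowest-order denominator term is 19s^2, so the open loop has 2 poles at the origin → type 2 system. Treating each term separately:
  • 5: tracked with zero error.
  • 3t: tracked with zero error.
  • 2t^2: e_ss = 4/K_a with K_a=3000/19 → 19/750.
Total e_ss = 19/750.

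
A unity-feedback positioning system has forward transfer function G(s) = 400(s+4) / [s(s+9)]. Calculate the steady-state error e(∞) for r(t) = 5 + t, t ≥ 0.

The open loop has one pole at the origin → type 1 system. Treating each term separately:
  • 5: tracked with zero error.
  • t: e_ss = 1/K_v with K_v=1600/9 → 9/1600.
Total e_ss = 9/1600.

9/1600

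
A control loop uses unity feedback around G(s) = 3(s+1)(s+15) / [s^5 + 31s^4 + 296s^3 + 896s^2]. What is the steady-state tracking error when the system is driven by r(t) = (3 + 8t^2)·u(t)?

14336/45

The denominator has no term below 896s^2 — 2 poles at s=0, type 2. Treating each term separately:
  • 3: tracked with zero error.
  • 8t^2: e_ss = 16/K_a with K_a=45/896 → 14336/45.
Total e_ss = 14336/45.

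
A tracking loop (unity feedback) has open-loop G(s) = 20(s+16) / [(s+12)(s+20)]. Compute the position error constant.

4/3

G(s) has no factors of s in the denominator, so the system is type 0.
K_p = lim_{s→0} G(s) = 20·16 / (12·20) = 4/3.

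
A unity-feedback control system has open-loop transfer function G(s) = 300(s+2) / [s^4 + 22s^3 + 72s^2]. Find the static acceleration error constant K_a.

The denominator has no term below 72s^2 — 2 poles at s=0, type 2.
K_a = lim_{s→0} s^2·G(s) = 300·2 / 72 = 25/3.

25/3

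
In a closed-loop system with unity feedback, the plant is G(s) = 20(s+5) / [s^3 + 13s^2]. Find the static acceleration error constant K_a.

100/13

Factoring s^2 from the denominator leaves a polynomial with constant term 13, so the system is type 2.
K_a = lim_{s→0} s^2·G(s) = 20·5 / 13 = 100/13.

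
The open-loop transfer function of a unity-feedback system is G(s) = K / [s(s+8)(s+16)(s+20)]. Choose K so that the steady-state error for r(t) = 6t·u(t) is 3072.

System type = 1 (one pole at s=0).
K_v = lim_{s→0} s·G(s) = K / (8·16·20) = (1/2560)·K.
e_ss = 6/K_v = 3072 ⇒ K_v = 1/512 ⇒ K = (1/512)/(1/2560) = 5.

5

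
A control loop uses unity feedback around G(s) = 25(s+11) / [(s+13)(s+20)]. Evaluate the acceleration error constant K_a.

G(s) has no factors of s in the denominator, so the system is type 0.
K_a = lim_{s→0} s^2·G(s) = 0 (the extra factor of s kills the finite limit).

0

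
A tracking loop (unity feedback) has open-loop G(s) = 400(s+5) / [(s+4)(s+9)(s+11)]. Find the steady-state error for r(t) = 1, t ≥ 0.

System type = 0 (no poles at s=0).
K_p = lim_{s→0} G(s) = 400·5 / (4·9·11) = 500/99.
e_ss = 1/(1 + K_p) = 1/(599/99) = 99/599.

99/599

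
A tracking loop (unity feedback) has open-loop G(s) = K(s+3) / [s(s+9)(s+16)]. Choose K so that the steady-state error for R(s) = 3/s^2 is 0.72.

System type = 1 (one pole at s=0).
K_v = lim_{s→0} s·G(s) = K·3 / (9·16) = (1/48)·K.
e_ss = 3/K_v = 0.72 ⇒ K_v = 25/6 ⇒ K = (25/6)/(1/48) = 200.

200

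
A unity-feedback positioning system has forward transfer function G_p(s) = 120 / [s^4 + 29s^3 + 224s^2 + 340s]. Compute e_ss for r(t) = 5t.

85/6

Factoring s from the denominator leaves a polynomial with constant term 340, so the system is type 1.
K_v = lim_{s→0} s·G_p(s) = 120 / 340 = 6/17.
e_ss = 5/K_v = 5/(6/17) = 85/6.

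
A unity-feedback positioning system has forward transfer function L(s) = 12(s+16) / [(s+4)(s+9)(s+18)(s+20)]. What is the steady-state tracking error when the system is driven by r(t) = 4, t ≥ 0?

System type = 0 (no poles at s=0).
K_p = lim_{s→0} L(s) = 12·16 / (4·9·18·20) = 2/135.
e_ss = 4/(1 + K_p) = 4/(137/135) = 540/137.

540/137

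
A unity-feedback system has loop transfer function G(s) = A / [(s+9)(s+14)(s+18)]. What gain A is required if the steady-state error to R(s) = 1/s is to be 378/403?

150

No free integrators in G(s): this is a type 0 system.
K_p = lim_{s→0} G(s) = A / (9·14·18) = (1/2268)·A.
e_ss = 1/(1 + K_p) = 378/403 ⇒ 1 + (1/2268)·A = 403/378 ⇒ A = 150.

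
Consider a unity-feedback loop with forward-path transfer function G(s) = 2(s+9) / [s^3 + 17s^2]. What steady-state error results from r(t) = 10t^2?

Factoring s^2 from the denominator leaves a polynomial with constant term 17, so the system is type 2.
K_a = lim_{s→0} s^2·G(s) = 2·9 / 17 = 18/17.
r(t) = 10t^2 gives R(s) = 20/s^3.
e_ss = 20/K_a = 20/(18/17) = 170/9.

170/9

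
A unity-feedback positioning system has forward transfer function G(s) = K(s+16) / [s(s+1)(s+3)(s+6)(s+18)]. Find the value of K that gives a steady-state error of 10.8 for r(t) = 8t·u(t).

G(s) has one factor of s in the denominator, so the system is type 1.
K_v = lim_{s→0} s·G(s) = K·16 / (1·3·6·18) = (4/81)·K.
e_ss = 8/K_v = 10.8 ⇒ K_v = 20/27 ⇒ K = (20/27)/(4/81) = 15.

15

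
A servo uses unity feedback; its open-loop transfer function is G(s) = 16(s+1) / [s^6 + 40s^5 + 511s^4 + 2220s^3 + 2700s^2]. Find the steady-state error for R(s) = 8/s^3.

The denominator has no term below 2700s^2 — 2 poles at s=0, type 2.
K_a = lim_{s→0} s^2·G(s) = 16·1 / 2700 = 4/675.
r(t) = 4t^2 gives R(s) = 8/s^3.
e_ss = 8/K_a = 8/(4/675) = 1350.

1350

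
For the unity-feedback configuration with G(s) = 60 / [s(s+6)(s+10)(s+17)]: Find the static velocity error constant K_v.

The open loop has one pole at the origin → type 1 system.
K_v = lim_{s→0} s·G(s) = 60 / (6·10·17) = 1/17.

1/17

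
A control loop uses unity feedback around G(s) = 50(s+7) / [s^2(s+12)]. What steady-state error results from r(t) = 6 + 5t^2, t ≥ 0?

12/35

G(s) has two factors of s in the denominator, so the system is type 2. Taking each input component in turn:
  • 6: tracked with zero error.
  • 5t^2: e_ss = 10/K_a with K_a=175/6 → 12/35.
Total e_ss = 12/35.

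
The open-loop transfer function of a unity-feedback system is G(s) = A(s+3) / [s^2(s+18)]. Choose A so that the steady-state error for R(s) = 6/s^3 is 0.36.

100

G(s) has two factors of s in the denominator, so the system is type 2.
K_a = lim_{s→0} s^2·G(s) = A·3 / (18) = (1/6)·A.
e_ss = 6/K_a = 0.36 ⇒ K_a = 50/3 ⇒ A = (50/3)/(1/6) = 100.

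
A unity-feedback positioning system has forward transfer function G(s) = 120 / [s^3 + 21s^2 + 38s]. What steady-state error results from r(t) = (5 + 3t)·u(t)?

0.95

Factoring s from the denominator leaves a polynomial with constant term 38, so the system is type 1. By superposition:
  • 5: tracked with zero error.
  • 3t: e_ss = 3/K_v with K_v=60/19 → 0.95.
Total e_ss = 0.95.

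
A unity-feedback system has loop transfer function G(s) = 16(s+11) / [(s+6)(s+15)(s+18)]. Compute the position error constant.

44/405

G(s) has no factors of s in the denominator, so the system is type 0.
K_p = lim_{s→0} G(s) = 16·11 / (6·15·18) = 44/405.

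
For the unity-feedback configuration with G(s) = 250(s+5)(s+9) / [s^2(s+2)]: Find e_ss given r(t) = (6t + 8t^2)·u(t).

G(s) has two factors of s in the denominator, so the system is type 2. Treating each term separately:
  • 6t: tracked with zero error.
  • 8t^2: e_ss = 16/K_a with K_a=5625 → 16/5625.
Total e_ss = 16/5625.

16/5625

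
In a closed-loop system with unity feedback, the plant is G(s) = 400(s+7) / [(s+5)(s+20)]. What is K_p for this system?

System type = 0 (no poles at s=0).
K_p = lim_{s→0} G(s) = 400·7 / (5·20) = 28.

28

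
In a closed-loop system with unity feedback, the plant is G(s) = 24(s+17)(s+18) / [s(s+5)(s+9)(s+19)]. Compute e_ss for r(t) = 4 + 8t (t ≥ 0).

System type = 1 (one pole at s=0). Taking each input component in turn:
  • 4: tracked with zero error.
  • 8t: e_ss = 8/K_v with K_v=816/95 → 95/102.
Total e_ss = 95/102.

95/102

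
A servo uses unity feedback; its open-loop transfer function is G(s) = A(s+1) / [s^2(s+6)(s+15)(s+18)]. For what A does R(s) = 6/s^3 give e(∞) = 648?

System type = 2 (two poles at s=0).
K_a = lim_{s→0} s^2·G(s) = A·1 / (6·15·18) = (1/1620)·A.
e_ss = 6/K_a = 648 ⇒ K_a = 1/108 ⇒ A = (1/108)/(1/1620) = 15.

15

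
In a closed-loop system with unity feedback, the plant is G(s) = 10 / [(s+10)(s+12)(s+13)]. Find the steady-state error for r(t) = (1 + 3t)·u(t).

No free integrators in G(s): this is a type 0 system. Taking each input component in turn:
  • 1: e_ss = 1/(1+K_p) with K_p=1/156 → 156/157.
  • 3t: a type-0 system cannot track it, e_ss → ∞.
The unbounded component dominates.

infinity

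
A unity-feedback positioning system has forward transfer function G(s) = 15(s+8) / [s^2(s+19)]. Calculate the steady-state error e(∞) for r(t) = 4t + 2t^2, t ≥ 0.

The open loop has two poles at the origin → type 2 system. Treating each term separately:
  • 4t: tracked with zero error.
  • 2t^2: e_ss = 4/K_a with K_a=120/19 → 19/30.
Total e_ss = 19/30.

19/30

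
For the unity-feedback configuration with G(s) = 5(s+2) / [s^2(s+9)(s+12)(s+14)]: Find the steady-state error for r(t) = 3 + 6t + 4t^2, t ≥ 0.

G(s) has two factors of s in the denominator, so the system is type 2. Taking each input component in turn:
  • 3: tracked with zero error.
  • 6t: tracked with zero error.
  • 4t^2: e_ss = 8/K_a with K_a=5/756 → 1209.6.
Total e_ss = 1209.6.

1209.6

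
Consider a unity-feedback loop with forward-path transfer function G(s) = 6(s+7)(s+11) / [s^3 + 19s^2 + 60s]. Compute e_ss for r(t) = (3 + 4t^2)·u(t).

Factoring s from the denominator leaves a polynomial with constant term 60, so the system is type 1. Taking each input component in turn:
  • 3: tracked with zero error.
  • 4t^2: a type-1 system cannot track it, e_ss → ∞.
The unbounded component dominates.

infinity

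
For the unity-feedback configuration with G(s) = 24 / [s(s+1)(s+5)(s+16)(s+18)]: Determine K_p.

K_p = lim_{s→0} G(s); with 1 pole at the origin the limit diverges, so K_p = ∞.

infinity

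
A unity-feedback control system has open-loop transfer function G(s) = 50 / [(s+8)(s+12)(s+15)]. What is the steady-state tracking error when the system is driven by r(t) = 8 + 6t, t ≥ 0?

infinity

System type = 0 (no poles at s=0). By superposition:
  • 8: e_ss = 8/(1+K_p) with K_p=5/144 → 1152/149.
  • 6t: a type-0 system cannot track it, e_ss → ∞.
The unbounded component dominates.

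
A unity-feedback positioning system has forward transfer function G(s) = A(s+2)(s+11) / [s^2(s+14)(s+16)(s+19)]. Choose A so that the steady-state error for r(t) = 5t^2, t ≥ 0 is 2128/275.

250

The open loop has two poles at the origin → type 2 system.
K_a = lim_{s→0} s^2·G(s) = A·2·11 / (14·16·19) = (11/2128)·A.
e_ss = 10/K_a = 2128/275 ⇒ K_a = 1375/1064 ⇒ A = (1375/1064)/(11/2128) = 250.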